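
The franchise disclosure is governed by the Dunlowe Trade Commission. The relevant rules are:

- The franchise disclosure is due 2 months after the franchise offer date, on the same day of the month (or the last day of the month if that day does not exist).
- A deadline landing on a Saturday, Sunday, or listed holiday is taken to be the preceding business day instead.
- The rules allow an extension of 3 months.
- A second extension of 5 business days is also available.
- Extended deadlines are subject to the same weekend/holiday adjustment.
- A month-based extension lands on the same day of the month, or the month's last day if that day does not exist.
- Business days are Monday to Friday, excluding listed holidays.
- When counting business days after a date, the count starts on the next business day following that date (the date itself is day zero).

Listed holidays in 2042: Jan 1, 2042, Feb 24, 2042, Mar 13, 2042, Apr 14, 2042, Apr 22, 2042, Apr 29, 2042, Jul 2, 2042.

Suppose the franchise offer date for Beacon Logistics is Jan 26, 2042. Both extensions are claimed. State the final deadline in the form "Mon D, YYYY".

Moving 2 months forward from Jan 26, 2042 on the corresponding day gives Mar 26, 2042.
Mar 26, 2042 is a Wednesday and not a listed holiday, so it stands.
Applying the 3 months extension: 3 months after Mar 26, 2042 is Jun 26, 2042.
Since Jun 26, 2042 is a Thursday and not a holiday, the date is unchanged.
Applying the 5-business-day extension: 5 business days after Jun 26, 2042 is Jul 4, 2042.
Jul 4, 2042 is a Friday and not a listed holiday, so it stands.
Deadline: Jul 4, 2042.

Jul 4, 2042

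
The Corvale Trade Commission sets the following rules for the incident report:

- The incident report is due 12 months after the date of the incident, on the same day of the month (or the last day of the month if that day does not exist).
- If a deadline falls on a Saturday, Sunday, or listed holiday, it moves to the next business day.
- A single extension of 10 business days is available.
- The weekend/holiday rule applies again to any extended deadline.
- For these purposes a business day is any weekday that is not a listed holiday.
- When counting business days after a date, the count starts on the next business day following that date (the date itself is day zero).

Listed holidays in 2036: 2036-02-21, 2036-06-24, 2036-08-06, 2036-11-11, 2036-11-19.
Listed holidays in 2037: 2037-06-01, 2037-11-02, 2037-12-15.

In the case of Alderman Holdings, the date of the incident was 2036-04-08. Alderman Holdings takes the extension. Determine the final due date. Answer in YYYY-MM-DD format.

2037-04-22

12 months after 2036-04-08, on the same day of the month, is 2037-04-08.
2037-04-08 falls on a Wednesday, which is a business day, so no adjustment is needed.
The 10-business-day extension runs from 2037-04-08 to 2037-04-22.
2037-04-22 (Wednesday) is already a business day.
Final deadline: 2037-04-22.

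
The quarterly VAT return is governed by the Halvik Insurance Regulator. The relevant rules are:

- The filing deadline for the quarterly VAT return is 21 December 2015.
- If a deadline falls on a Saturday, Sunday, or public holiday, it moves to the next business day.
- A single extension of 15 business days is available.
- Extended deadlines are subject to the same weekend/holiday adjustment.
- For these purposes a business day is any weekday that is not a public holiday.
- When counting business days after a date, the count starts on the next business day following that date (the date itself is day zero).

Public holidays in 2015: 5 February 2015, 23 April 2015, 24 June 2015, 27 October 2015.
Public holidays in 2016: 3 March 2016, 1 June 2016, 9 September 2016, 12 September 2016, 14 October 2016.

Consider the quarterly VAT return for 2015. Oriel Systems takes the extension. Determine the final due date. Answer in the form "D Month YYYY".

11 January 2016

The stated deadline is 21 December 2015.
21 December 2015 (Monday) is already a business day.
Applying the 15-business-day extension: 15 business days after 21 December 2015 is 11 January 2016.
Since 11 January 2016 is a Monday and not a holiday, the date is unchanged.
Deadline: 11 January 2016.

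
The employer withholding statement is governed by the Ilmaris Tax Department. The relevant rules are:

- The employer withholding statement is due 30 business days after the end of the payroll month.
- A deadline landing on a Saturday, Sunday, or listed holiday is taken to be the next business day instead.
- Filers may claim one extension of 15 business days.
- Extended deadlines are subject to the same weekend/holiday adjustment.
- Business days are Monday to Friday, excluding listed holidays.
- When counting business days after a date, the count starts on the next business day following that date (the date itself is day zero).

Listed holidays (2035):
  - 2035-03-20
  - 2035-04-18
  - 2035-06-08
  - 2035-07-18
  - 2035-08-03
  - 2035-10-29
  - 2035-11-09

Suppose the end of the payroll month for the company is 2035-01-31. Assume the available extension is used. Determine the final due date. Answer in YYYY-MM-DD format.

Counting 30 business days after 2035-01-31 (skipping weekends and listed holidays) reaches 2035-03-14.
2035-03-14 (Wednesday) is already a business day.
Counting 15 further business days from 2035-03-14 reaches 2035-04-05.
2035-04-05 is a Thursday and not a listed holiday, so it stands.
Final deadline: 2035-04-05.

2035-04-05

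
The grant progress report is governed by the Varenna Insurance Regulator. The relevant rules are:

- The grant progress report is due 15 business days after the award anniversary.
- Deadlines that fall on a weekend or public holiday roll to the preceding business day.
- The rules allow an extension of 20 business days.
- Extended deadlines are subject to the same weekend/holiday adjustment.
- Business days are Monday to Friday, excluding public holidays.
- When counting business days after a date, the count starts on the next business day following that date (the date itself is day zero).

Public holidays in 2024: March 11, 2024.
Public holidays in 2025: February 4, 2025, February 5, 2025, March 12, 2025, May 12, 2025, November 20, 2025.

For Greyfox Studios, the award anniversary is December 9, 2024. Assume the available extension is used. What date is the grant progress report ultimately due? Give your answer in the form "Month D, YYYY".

Starting the day after December 9, 2024 and counting 15 business days lands on December 30, 2024.
December 30, 2024 is a Monday and not a listed holiday, so it stands.
Applying the 20-business-day extension: 20 business days after December 30, 2024 is January 27, 2025.
January 27, 2025 falls on a Monday, which is a business day, so no adjustment is needed.
The final due date is January 27, 2025.

January 27, 2025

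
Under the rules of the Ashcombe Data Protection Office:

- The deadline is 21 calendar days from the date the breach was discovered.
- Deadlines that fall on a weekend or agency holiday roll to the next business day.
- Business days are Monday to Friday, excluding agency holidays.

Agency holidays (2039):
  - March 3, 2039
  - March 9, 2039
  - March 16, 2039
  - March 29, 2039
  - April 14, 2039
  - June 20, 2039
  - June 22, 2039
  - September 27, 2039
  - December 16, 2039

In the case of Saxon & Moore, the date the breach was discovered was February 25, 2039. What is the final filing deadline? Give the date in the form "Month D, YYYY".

March 18, 2039

Trigger date February 25, 2039 + 21 calendar days = March 18, 2039.
March 18, 2039 (Friday) is already a business day.
Deadline: March 18, 2039.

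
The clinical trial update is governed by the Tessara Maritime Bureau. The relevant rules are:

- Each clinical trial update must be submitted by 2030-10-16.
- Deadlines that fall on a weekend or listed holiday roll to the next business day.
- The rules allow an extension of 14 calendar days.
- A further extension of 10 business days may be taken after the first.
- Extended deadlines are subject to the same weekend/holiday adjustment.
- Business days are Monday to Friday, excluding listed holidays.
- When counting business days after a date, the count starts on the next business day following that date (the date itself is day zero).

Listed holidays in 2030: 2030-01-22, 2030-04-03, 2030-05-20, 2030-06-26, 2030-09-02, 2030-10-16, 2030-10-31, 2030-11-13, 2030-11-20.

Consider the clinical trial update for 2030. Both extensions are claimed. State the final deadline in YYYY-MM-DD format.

The stated deadline is 2030-10-16.
2030-10-16 is a listed holiday, so it moves to the next business day, 2030-10-17 (Thursday).
Add the 14 calendar-day extension to 2030-10-17: 2030-10-31.
Because 2030-10-31 is a listed holiday, the deadline becomes 2030-11-01 (Friday).
Counting 10 further business days from 2030-11-01 reaches 2030-11-18.
Since 2030-11-18 is a Monday and not a holiday, the date is unchanged.
So the filing is due 2030-11-18.

2030-11-18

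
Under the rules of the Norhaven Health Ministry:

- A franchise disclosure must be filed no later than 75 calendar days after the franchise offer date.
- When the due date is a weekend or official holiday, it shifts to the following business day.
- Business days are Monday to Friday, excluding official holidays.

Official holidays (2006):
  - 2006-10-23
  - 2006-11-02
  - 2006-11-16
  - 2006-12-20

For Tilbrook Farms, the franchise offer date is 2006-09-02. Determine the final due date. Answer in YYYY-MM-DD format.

2006-11-17

From 2006-09-02, 75 calendar days later is 2006-11-16.
Because 2006-11-16 is a listed holiday, the deadline becomes 2006-11-17 (Friday).
The final due date is 2006-11-17.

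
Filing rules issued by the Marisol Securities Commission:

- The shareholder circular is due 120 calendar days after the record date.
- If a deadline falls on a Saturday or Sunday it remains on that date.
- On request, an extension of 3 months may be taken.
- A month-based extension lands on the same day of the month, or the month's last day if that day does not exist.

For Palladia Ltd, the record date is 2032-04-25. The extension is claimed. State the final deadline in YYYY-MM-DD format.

2032-11-23

Trigger date 2032-04-25 + 120 calendar days = 2032-08-23.
2032-08-23 falls on a Monday. The rules make no weekend/holiday allowance, so it remains 2032-08-23.
The 3 months extension carries 2032-08-23 to 2032-11-23.
2032-11-23 is a Tuesday; no weekend or holiday adjustment applies.
The final due date is 2032-11-23.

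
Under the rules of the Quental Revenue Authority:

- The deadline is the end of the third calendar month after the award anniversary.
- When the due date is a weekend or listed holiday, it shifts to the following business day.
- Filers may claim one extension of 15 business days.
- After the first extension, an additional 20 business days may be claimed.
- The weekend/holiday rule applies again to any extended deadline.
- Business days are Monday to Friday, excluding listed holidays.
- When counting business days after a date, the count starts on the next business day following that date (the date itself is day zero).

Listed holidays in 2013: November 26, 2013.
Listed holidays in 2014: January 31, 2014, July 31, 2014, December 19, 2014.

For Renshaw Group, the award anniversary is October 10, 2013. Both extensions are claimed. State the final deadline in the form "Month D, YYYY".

March 24, 2014

3 months after October 10, 2013 falls in January 2014; the last day of that month is January 31, 2014.
January 31, 2014 is a listed holiday, so it moves to the next business day, February 3, 2014 (Monday).
Counting 15 further business days from February 3, 2014 reaches February 24, 2014.
February 24, 2014 is a Monday and not a listed holiday, so it stands.
Counting 20 further business days from February 24, 2014 reaches March 24, 2014.
March 24, 2014 falls on a Monday, which is a business day, so no adjustment is needed.
The final due date is March 24, 2014.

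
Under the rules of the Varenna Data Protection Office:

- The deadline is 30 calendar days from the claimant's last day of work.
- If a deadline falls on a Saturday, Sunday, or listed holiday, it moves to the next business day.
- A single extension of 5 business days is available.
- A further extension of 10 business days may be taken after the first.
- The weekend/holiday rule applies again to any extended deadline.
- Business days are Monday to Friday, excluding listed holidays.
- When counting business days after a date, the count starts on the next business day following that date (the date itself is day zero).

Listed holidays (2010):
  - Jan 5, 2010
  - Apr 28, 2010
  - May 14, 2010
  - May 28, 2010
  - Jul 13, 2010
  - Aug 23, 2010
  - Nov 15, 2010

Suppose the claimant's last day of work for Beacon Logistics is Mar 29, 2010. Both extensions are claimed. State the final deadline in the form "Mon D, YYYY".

May 21, 2010

From Mar 29, 2010, 30 calendar days later is Apr 28, 2010.
Because Apr 28, 2010 is a listed holiday, the deadline becomes Apr 29, 2010 (Thursday).
Counting 5 further business days from Apr 29, 2010 reaches May 6, 2010.
May 6, 2010 (Thursday) is already a business day.
The 10-business-day extension runs from May 6, 2010 to May 21, 2010.
Since May 21, 2010 is a Friday and not a holiday, the date is unchanged.
So the filing is due May 21, 2010.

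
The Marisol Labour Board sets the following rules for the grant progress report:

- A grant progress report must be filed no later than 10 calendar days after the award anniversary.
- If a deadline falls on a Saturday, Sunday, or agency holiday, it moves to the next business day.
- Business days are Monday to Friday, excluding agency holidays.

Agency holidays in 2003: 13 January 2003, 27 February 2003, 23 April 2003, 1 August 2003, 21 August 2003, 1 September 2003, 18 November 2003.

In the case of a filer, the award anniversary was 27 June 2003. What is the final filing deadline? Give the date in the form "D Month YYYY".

7 July 2003

Adding 10 calendar days to 27 June 2003 gives 7 July 2003.
7 July 2003 is a Monday and not a listed holiday, so it stands.
Deadline: 7 July 2003.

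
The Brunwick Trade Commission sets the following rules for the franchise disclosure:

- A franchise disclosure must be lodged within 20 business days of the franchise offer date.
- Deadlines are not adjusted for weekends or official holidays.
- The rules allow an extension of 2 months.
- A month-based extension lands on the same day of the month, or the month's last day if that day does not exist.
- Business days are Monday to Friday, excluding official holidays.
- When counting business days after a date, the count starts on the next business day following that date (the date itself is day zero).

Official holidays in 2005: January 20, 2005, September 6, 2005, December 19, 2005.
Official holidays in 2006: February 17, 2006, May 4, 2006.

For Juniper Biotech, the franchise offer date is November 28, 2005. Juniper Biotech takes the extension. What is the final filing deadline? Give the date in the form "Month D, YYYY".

February 27, 2006

Counting 20 business days after November 28, 2005 (skipping weekends and listed holidays) reaches December 27, 2005.
No adjustment is made for weekends or holidays, so December 27, 2005 stands.
The 2 months extension carries December 27, 2005 to February 27, 2006.
February 27, 2006 is a Monday; no weekend or holiday adjustment applies.
The final due date is February 27, 2006.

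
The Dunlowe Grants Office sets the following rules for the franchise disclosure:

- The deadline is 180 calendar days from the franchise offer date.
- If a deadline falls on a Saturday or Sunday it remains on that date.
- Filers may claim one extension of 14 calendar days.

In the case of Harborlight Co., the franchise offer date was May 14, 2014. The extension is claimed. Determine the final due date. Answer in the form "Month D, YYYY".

180 calendar days after May 14, 2014 is November 10, 2014.
November 10, 2014 is a Monday; no weekend or holiday adjustment applies.
With the 14-day extension, November 10, 2014 becomes November 24, 2014.
November 24, 2014 falls on a Monday. The rules make no weekend/holiday allowance, so it remains November 24, 2014.
The final due date is November 24, 2014.

November 24, 2014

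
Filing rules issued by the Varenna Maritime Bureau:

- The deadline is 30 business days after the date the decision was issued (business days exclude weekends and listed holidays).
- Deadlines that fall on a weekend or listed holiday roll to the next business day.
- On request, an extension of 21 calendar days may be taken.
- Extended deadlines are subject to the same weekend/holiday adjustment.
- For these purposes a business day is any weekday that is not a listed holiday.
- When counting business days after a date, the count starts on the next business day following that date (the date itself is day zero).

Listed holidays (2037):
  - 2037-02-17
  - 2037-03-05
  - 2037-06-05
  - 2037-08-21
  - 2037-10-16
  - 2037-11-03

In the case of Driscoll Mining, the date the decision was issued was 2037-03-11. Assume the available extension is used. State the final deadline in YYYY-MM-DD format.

2037-05-13

30 business days after 2037-03-11, excluding weekends and holidays, is 2037-04-22.
2037-04-22 is a Wednesday and not a listed holiday, so it stands.
With the 21-day extension, 2037-04-22 becomes 2037-05-13.
Since 2037-05-13 is a Wednesday and not a holiday, the date is unchanged.
Deadline: 2037-05-13.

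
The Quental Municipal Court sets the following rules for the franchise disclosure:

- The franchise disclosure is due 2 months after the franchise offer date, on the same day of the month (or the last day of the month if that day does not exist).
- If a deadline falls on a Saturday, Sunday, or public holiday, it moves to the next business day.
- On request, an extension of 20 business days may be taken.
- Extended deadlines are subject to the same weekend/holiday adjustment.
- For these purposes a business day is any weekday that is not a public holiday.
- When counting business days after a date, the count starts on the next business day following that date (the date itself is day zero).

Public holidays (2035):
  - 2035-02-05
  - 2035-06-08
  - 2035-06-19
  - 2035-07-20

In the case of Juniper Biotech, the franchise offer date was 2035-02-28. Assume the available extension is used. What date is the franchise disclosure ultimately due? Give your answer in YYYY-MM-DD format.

2 months after 2035-02-28, on the same day of the month, is 2035-04-28.
2035-04-28 falls on a Saturday. Rolling to the next business day gives 2035-04-30, a Monday.
Applying the 20-business-day extension: 20 business days after 2035-04-30 is 2035-05-28.
Since 2035-05-28 is a Monday and not a holiday, the date is unchanged.
So the filing is due 2035-05-28.

2035-05-28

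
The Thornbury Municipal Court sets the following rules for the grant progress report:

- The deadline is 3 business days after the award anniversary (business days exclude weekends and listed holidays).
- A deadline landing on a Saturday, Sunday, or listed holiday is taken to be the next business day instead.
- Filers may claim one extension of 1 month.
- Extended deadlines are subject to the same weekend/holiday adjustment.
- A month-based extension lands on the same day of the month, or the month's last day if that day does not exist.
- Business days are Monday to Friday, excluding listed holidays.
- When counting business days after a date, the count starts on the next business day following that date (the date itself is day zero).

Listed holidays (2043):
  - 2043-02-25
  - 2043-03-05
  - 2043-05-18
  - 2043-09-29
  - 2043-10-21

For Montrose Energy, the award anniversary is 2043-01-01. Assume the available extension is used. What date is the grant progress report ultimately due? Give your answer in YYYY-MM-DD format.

Counting 3 business days after 2043-01-01 (skipping weekends and listed holidays) reaches 2043-01-06.
2043-01-06 (Tuesday) is already a business day.
Add 1 month to 2043-01-06: 2043-02-06.
Since 2043-02-06 is a Friday and not a holiday, the date is unchanged.
So the filing is due 2043-02-06.

2043-02-06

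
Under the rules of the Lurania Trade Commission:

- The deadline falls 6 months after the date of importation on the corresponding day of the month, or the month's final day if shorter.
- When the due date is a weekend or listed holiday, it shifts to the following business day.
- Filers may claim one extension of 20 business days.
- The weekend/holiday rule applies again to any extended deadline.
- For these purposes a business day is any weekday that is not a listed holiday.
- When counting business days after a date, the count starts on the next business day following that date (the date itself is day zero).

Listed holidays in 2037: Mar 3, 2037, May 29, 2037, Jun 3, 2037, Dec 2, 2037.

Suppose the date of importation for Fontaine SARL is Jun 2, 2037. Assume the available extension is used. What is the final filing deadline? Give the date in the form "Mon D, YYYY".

Moving 6 months forward from Jun 2, 2037 on the corresponding day gives Dec 2, 2037.
Dec 2, 2037 falls on a listed holiday. Rolling to the next business day gives Dec 3, 2037, a Thursday.
Applying the 20-business-day extension: 20 business days after Dec 3, 2037 is Dec 31, 2037.
Dec 31, 2037 falls on a Thursday, which is a business day, so no adjustment is needed.
Final deadline: Dec 31, 2037.

Dec 31, 2037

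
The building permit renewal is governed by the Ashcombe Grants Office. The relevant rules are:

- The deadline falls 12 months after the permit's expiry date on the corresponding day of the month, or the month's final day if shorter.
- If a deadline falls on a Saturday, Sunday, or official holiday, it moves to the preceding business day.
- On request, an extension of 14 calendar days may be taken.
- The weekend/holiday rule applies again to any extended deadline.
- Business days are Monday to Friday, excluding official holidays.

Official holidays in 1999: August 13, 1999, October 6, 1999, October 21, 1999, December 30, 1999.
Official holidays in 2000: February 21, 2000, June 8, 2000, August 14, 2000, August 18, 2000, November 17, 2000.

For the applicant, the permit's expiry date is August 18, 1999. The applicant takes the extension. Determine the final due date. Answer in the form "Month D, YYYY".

12 months from August 18, 1999 is August 18, 2000.
August 18, 2000 falls on a listed holiday. Rolling to the preceding business day gives August 17, 2000, a Thursday.
The 14-calendar-day extension moves the deadline from August 17, 2000 to August 31, 2000.
August 31, 2000 falls on a Thursday, which is a business day, so no adjustment is needed.
The final due date is August 31, 2000.

August 31, 2000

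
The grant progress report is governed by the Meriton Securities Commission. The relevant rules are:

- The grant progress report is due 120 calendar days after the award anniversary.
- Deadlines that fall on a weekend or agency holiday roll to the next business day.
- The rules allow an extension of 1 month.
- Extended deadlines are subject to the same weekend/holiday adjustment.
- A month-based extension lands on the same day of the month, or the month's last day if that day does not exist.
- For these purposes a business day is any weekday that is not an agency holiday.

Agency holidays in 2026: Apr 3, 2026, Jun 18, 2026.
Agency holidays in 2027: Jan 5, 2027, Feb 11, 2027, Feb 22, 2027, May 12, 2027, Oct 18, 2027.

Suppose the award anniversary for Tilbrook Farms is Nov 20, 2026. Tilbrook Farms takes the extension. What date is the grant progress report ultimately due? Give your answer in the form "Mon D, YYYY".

Apr 22, 2027

120 calendar days after Nov 20, 2026 is Mar 20, 2027.
Mar 20, 2027 falls on a Saturday. Rolling to the next business day gives Mar 22, 2027, a Monday.
Add 1 month to Mar 22, 2027: Apr 22, 2027.
Apr 22, 2027 falls on a Thursday, which is a business day, so no adjustment is needed.
So the filing is due Apr 22, 2027.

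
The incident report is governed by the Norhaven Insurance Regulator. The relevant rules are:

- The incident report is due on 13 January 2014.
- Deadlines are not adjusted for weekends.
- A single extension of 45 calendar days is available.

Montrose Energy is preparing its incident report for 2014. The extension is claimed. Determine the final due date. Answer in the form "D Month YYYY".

27 February 2014

The stated deadline is 13 January 2014.
13 January 2014 falls on a Monday. The rules make no weekend/holiday allowance, so it remains 13 January 2014.
The 45-calendar-day extension moves the deadline from 13 January 2014 to 27 February 2014.
27 February 2014 falls on a Thursday. The rules make no weekend/holiday allowance, so it remains 27 February 2014.
The final due date is 27 February 2014.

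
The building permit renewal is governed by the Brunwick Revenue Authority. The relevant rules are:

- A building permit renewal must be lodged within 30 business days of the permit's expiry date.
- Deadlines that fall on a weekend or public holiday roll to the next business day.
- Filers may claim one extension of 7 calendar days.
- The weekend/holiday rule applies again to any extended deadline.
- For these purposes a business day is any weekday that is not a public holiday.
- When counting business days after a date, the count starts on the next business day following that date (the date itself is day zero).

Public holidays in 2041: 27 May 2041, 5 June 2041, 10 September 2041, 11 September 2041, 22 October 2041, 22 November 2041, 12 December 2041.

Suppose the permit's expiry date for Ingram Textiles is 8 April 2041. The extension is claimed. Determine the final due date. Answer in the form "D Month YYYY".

Counting 30 business days after 8 April 2041 (skipping weekends and listed holidays) reaches 20 May 2041.
20 May 2041 (Monday) is already a business day.
With the 7-day extension, 20 May 2041 becomes 27 May 2041.
Because 27 May 2041 is a listed holiday, the deadline becomes 28 May 2041 (Tuesday).
Final deadline: 28 May 2041.

28 May 2041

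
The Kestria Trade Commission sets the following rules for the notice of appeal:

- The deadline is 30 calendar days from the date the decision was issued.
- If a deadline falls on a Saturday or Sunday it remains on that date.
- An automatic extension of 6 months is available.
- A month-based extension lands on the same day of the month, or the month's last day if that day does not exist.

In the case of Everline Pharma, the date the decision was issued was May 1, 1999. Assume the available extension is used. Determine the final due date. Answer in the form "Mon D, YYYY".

Nov 30, 1999

30 calendar days after May 1, 1999 is May 31, 1999.
No adjustment is made for weekends or holidays, so May 31, 1999 stands.
The 6 months extension carries May 31, 1999 to Nov 30, 1999 (day 31 does not exist in November, so the month's last day is used).
Nov 30, 1999 is a Tuesday; no weekend or holiday adjustment applies.
So the filing is due Nov 30, 1999.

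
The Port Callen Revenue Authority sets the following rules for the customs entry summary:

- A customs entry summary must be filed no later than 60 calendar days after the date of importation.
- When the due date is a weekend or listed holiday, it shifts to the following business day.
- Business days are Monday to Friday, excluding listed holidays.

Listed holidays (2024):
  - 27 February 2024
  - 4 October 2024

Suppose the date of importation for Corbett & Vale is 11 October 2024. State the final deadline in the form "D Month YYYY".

10 December 2024

From 11 October 2024, 60 calendar days later is 10 December 2024.
10 December 2024 is a Tuesday and not a listed holiday, so it stands.
Final deadline: 10 December 2024.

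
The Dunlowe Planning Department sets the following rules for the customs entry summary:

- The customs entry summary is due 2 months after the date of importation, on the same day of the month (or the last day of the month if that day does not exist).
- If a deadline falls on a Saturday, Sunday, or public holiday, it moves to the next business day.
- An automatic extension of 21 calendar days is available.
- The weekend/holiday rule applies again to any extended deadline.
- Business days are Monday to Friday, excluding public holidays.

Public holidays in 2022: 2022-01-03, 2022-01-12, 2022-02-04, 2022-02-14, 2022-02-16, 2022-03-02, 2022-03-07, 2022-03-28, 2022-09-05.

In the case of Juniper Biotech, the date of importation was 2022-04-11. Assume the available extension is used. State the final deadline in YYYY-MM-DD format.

2022-07-04

2 months from 2022-04-11 is 2022-06-11.
2022-06-11 is a Saturday; the next business day is 2022-06-13 (Monday).
Add the 21 calendar-day extension to 2022-06-13: 2022-07-04.
Since 2022-07-04 is a Monday and not a holiday, the date is unchanged.
Final deadline: 2022-07-04.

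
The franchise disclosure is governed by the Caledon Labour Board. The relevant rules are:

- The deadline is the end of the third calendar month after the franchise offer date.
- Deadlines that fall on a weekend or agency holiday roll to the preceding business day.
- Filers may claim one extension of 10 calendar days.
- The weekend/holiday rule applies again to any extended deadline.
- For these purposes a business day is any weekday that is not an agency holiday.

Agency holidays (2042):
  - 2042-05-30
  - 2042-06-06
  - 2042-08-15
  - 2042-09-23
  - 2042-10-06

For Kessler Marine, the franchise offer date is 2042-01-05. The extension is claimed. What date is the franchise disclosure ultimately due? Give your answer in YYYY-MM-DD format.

2042-05-09

3 months after 2042-01-05 is April 2042; that month ends on 2042-04-30.
2042-04-30 (Wednesday) is already a business day.
Add the 10 calendar-day extension to 2042-04-30: 2042-05-10.
2042-05-10 is a Saturday, so it moves to the preceding business day, 2042-05-09 (Friday).
The final due date is 2042-05-09.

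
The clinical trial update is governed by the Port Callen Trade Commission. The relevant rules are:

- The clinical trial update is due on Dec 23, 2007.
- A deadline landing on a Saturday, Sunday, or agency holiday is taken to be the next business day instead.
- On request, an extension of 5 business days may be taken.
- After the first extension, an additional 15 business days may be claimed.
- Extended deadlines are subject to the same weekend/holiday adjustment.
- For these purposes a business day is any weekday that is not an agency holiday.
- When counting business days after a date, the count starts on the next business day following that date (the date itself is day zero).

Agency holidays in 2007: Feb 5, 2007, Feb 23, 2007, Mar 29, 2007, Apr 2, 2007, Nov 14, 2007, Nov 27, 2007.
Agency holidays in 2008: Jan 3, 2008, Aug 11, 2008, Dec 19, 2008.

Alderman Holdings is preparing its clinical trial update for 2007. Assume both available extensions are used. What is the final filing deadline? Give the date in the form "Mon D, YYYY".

Start from the fixed due date, Dec 23, 2007.
Dec 23, 2007 falls on a Sunday. Rolling to the next business day gives Dec 24, 2007, a Monday.
Applying the 5-business-day extension: 5 business days after Dec 24, 2007 is Dec 31, 2007.
Dec 31, 2007 (Monday) is already a business day.
The 15-business-day extension runs from Dec 31, 2007 to Jan 22, 2008.
Since Jan 22, 2008 is a Tuesday and not a holiday, the date is unchanged.
Final deadline: Jan 22, 2008.

Jan 22, 2008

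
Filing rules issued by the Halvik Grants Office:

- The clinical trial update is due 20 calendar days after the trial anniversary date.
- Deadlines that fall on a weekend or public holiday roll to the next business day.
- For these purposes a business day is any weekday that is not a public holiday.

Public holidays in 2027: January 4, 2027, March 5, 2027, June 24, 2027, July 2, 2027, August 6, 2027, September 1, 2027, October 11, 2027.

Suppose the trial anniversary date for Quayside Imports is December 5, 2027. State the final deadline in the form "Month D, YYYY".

Adding 20 calendar days to December 5, 2027 gives December 25, 2027.
December 25, 2027 falls on a Saturday. Rolling to the next business day gives December 27, 2027, a Monday.
Deadline: December 27, 2027.

December 27, 2027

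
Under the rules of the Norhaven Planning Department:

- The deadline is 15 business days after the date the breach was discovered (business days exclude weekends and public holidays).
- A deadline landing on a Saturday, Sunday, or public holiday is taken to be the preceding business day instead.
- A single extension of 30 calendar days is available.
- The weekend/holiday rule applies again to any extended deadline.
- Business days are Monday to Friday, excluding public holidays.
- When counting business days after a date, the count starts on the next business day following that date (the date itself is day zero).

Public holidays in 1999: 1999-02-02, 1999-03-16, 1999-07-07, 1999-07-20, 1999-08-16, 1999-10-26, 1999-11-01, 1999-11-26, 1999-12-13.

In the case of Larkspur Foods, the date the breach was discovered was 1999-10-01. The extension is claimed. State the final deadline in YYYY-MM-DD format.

1999-11-19

Starting the day after 1999-10-01 and counting 15 business days lands on 1999-10-22.
Since 1999-10-22 is a Friday and not a holiday, the date is unchanged.
With the 30-day extension, 1999-10-22 becomes 1999-11-21.
Because 1999-11-21 is a Sunday, the deadline becomes 1999-11-19 (Friday).
The final due date is 1999-11-19.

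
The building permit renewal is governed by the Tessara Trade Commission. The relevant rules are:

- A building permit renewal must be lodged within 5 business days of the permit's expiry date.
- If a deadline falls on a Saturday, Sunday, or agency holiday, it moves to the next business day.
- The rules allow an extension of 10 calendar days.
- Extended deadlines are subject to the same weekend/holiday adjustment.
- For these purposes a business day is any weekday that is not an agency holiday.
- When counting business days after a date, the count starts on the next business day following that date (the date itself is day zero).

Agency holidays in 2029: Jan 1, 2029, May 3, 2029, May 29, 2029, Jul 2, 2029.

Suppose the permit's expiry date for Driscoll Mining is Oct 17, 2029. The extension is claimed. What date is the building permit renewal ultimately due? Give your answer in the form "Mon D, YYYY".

Nov 5, 2029

Counting 5 business days after Oct 17, 2029 (skipping weekends and listed holidays) reaches Oct 24, 2029.
Oct 24, 2029 falls on a Wednesday, which is a business day, so no adjustment is needed.
With the 10-day extension, Oct 24, 2029 becomes Nov 3, 2029.
Nov 3, 2029 is a Saturday, so it moves to the next business day, Nov 5, 2029 (Monday).
Final deadline: Nov 5, 2029.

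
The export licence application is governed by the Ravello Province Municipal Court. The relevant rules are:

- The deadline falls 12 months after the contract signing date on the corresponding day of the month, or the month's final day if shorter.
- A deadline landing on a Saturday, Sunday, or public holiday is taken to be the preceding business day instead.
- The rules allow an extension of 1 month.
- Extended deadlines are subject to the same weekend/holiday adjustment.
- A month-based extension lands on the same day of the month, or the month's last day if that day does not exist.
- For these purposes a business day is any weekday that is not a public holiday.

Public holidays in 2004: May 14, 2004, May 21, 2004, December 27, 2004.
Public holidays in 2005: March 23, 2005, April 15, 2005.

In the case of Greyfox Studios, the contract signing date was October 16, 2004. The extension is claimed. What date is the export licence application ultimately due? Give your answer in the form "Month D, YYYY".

12 months after October 16, 2004, on the same day of the month, is October 16, 2005.
October 16, 2005 is a Sunday; the preceding business day is October 14, 2005 (Friday).
The 1 month extension carries October 14, 2005 to November 14, 2005.
November 14, 2005 falls on a Monday, which is a business day, so no adjustment is needed.
Final deadline: November 14, 2005.

November 14, 2005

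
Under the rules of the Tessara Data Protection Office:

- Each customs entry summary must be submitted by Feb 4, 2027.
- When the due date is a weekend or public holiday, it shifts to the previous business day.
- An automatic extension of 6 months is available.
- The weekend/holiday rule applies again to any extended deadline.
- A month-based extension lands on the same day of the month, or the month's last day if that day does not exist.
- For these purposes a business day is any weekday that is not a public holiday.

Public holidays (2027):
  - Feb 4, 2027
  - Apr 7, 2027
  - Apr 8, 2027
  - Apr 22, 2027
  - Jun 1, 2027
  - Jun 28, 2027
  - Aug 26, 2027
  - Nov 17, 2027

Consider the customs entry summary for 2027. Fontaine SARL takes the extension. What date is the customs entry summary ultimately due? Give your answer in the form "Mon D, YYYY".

The statutory due date is Feb 4, 2027.
Feb 4, 2027 is a listed holiday, so it moves to the preceding business day, Feb 3, 2027 (Wednesday).
Add 6 months to Feb 3, 2027: Aug 3, 2027.
Aug 3, 2027 (Tuesday) is already a business day.
So the filing is due Aug 3, 2027.

Aug 3, 2027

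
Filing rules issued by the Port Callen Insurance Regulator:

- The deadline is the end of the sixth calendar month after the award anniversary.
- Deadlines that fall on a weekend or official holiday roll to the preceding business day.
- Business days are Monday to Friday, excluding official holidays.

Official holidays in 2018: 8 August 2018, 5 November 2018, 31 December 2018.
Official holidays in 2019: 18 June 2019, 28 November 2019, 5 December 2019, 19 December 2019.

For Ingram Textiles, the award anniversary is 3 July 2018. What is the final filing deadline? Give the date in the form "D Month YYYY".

31 January 2019

The sixth month after 3 July 2018 is January 2019, whose last day is 31 January 2019.
31 January 2019 (Thursday) is already a business day.
So the filing is due 31 January 2019.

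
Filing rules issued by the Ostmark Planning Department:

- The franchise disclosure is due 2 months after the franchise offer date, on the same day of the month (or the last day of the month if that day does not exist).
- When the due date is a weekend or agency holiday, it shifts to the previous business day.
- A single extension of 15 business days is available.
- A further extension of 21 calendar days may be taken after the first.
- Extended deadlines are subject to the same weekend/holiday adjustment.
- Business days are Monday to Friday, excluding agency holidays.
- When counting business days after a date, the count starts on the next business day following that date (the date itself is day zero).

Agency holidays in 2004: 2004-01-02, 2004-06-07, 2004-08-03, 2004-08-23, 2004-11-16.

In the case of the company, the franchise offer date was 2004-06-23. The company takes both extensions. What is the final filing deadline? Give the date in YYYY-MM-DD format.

2004-10-04

Moving 2 months forward from 2004-06-23 on the corresponding day gives 2004-08-23.
Because 2004-08-23 is a listed holiday, the deadline becomes 2004-08-20 (Friday).
Applying the 15-business-day extension: 15 business days after 2004-08-20 is 2004-09-13.
2004-09-13 is a Monday and not a listed holiday, so it stands.
With the 21-day extension, 2004-09-13 becomes 2004-10-04.
2004-10-04 is a Monday and not a listed holiday, so it stands.
Deadline: 2004-10-04.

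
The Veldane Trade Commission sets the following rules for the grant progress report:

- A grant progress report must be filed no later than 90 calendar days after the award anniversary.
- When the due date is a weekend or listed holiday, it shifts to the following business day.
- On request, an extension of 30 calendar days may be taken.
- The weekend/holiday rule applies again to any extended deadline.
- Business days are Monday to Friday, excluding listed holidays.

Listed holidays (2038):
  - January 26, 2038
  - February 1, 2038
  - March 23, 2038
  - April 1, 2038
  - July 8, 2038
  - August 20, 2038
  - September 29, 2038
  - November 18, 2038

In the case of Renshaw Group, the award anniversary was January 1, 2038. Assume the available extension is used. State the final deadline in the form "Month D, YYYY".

From January 1, 2038, 90 calendar days later is April 1, 2038.
April 1, 2038 is a listed holiday; the next business day is April 2, 2038 (Friday).
The 30-calendar-day extension moves the deadline from April 2, 2038 to May 2, 2038.
Because May 2, 2038 is a Sunday, the deadline becomes May 3, 2038 (Monday).
The final due date is May 3, 2038.

May 3, 2038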